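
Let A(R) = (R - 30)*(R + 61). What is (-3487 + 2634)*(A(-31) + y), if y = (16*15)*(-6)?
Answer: 2789310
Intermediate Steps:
y = -1440 (y = 240*(-6) = -1440)
A(R) = (-30 + R)*(61 + R)
(-3487 + 2634)*(A(-31) + y) = (-3487 + 2634)*((-1830 + (-31)² + 31*(-31)) - 1440) = -853*((-1830 + 961 - 961) - 1440) = -853*(-1830 - 1440) = -853*(-3270) = 2789310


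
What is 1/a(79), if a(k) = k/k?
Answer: 1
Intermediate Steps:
a(k) = 1
1/a(79) = 1/1 = 1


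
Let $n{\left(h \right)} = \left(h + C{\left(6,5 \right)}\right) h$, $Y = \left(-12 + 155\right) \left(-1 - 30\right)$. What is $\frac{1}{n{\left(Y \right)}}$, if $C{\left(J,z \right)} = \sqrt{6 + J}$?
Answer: $\frac{1}{19651477} + \frac{2 \sqrt{3}}{87114997541} \approx 5.0927 \cdot 10^{-8}$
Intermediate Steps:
$Y = -4433$ ($Y = 143 \left(-1 - 30\right) = 143 \left(-31\right) = -4433$)
$n{\left(h \right)} = h \left(h + 2 \sqrt{3}\right)$ ($n{\left(h \right)} = \left(h + \sqrt{6 + 6}\right) h = \left(h + \sqrt{12}\right) h = \left(h + 2 \sqrt{3}\right) h = h \left(h + 2 \sqrt{3}\right)$)
$\frac{1}{n{\left(Y \right)}} = \frac{1}{\left(-4433\right) \left(-4433 + 2 \sqrt{3}\right)} = \frac{1}{19651489 - 8866 \sqrt{3}}$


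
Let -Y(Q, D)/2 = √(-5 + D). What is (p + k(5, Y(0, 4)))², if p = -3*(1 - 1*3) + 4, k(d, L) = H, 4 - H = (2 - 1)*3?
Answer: 121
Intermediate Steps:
Y(Q, D) = -2*√(-5 + D)
H = 1 (H = 4 - (2 - 1)*3 = 4 - 3 = 1)
k(d, L) = 1
p = 10 (p = -3*(1 - 3) + 4 = -3*(-2) + 4 = 6 + 4 = 10)
(p + k(5, Y(0, 4)))² = (10 + 1)² = 11² = 121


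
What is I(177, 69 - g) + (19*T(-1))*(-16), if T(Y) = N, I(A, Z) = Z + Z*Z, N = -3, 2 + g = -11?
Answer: 7718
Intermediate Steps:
g = -13 (g = -2 - 11 = -13)
I(A, Z) = Z + Z**2
T(Y) = -3
I(177, 69 - g) + (19*T(-1))*(-16) = (69 - 1*(-13))*(1 + (69 - 1*(-13))) + (19*(-3))*(-16) = (69 + 13)*(1 + (69 + 13)) - 57*(-16) = 82*(1 + 82) + 912 = 82*83 + 912 = 6806 + 912 = 7718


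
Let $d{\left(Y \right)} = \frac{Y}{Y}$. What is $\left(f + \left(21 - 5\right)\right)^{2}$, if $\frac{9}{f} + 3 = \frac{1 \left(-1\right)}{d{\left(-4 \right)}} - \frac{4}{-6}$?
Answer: $\frac{17689}{100} \approx 176.89$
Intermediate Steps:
$d{\left(Y \right)} = 1$
$f = - \frac{27}{10}$ ($f = \frac{9}{-3 + \left(\frac{1 \left(-1\right)}{1} - \frac{4}{-6}\right)} = \frac{9}{-3 - \frac{1}{3}} = \frac{9}{- \frac{10}{3}} = 9 \left(- \frac{3}{10}\right) = - \frac{27}{10} \approx -2.7$)
$\left(f + \left(21 - 5\right)\right)^{2} = \left(- \frac{27}{10} + \left(21 - 5\right)\right)^{2} = \left(- \frac{27}{10} + 16\right)^{2} = \left(\frac{133}{10}\right)^{2} = \frac{17689}{100}$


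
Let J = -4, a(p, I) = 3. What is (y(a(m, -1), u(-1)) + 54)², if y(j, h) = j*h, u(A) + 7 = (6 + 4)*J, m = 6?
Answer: 7569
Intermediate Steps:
u(A) = -47 (u(A) = -7 + (6 + 4)*(-4) = -7 + 10*(-4) = -7 - 40 = -47)
y(j, h) = h*j
(y(a(m, -1), u(-1)) + 54)² = (-47*3 + 54)² = (-141 + 54)² = (-87)² = 7569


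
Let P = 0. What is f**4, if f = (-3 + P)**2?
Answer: 6561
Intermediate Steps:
f = 9 (f = (-3 + 0)**2 = (-3)**2 = 9)
f**4 = 9**4 = 6561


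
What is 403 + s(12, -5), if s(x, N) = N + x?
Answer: 410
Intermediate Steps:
403 + s(12, -5) = 403 + (-5 + 12) = 403 + 7 = 410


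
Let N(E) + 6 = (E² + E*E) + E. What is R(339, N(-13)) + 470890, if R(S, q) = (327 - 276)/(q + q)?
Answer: 300427871/638 ≈ 4.7089e+5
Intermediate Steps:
N(E) = -6 + E + 2*E² (N(E) = -6 + ((E² + E*E) + E) = -6 + ((E² + E²) + E) = -6 + (2*E² + E) = -6 + (E + 2*E²) = -6 + E + 2*E²)
R(S, q) = 51/(2*q) (R(S, q) = 51/((2*q)) = 51*(1/(2*q)) = 51/(2*q))
R(339, N(-13)) + 470890 = 51/(2*(-6 - 13 + 2*(-13)²)) + 470890 = 51/(2*(-6 - 13 + 2*169)) + 470890 = 51/(2*(-6 - 13 + 338)) + 470890 = (51/2)/319 + 470890 = (51/2)*(1/319) + 470890 = 51/638 + 470890 = 300427871/638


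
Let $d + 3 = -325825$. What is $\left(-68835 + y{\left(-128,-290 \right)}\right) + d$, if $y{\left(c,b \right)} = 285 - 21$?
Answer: $-394399$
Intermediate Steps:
$y{\left(c,b \right)} = 264$
$d = -325828$ ($d = -3 - 325825 = -325828$)
$\left(-68835 + y{\left(-128,-290 \right)}\right) + d = \left(-68835 + 264\right) - 325828 = -68571 - 325828 = -394399$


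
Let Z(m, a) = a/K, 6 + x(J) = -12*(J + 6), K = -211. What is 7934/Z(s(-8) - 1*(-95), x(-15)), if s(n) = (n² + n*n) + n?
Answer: -837037/51 ≈ -16413.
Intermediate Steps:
s(n) = n + 2*n² (s(n) = (n² + n²) + n = 2*n² + n = n + 2*n²)
x(J) = -78 - 12*J (x(J) = -6 - 12*(J + 6) = -6 - 12*(6 + J) = -6 + (-72 - 12*J) = -78 - 12*J)
Z(m, a) = -a/211 (Z(m, a) = a/(-211) = a*(-1/211) = -a/211)
7934/Z(s(-8) - 1*(-95), x(-15)) = 7934/((-(-78 - 12*(-15))/211)) = 7934/((-(-78 + 180)/211)) = 7934/((-1/211*102)) = 7934/(-102/211) = 7934*(-211/102) = -837037/51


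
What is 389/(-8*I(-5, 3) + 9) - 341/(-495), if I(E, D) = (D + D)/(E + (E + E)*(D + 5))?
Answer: 504376/12195 ≈ 41.359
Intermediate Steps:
I(E, D) = 2*D/(E + 2*E*(5 + D)) (I(E, D) = (2*D)/(E + (2*E)*(5 + D)) = (2*D)/(E + 2*E*(5 + D)) = 2*D/(E + 2*E*(5 + D)))
389/(-8*I(-5, 3) + 9) - 341/(-495) = 389/(-16*3/((-5)*(11 + 2*3)) + 9) - 341/(-495) = 389/(-16*3*(-1)/(5*(11 + 6)) + 9) - 341*(-1/495) = 389/(-16*3*(-1)/(5*17) + 9) + 31/45 = 389/(-8*(-6/85) + 9) + 31/45 = 389/(48/85 + 9) + 31/45 = 389/(813/85) + 31/45 = 389*(85/813) + 31/45 = 33065/813 + 31/45 = 504376/12195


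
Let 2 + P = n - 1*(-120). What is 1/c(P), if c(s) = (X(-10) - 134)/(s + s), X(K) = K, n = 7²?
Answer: -167/72 ≈ -2.3194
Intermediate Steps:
n = 49
P = 167 (P = -2 + (49 - 1*(-120)) = -2 + (49 + 120) = -2 + 169 = 167)
c(s) = -72/s (c(s) = (-10 - 134)/(s + s) = -144*1/(2*s) = -72/s)
1/c(P) = 1/(-72/167) = -167/72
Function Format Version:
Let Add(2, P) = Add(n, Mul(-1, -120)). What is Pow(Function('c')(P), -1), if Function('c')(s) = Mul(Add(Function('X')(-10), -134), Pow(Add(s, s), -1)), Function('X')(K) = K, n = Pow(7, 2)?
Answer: Rational(-167, 72) ≈ -2.3194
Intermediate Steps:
n = 49
P = 167 (P = Add(-2, Add(49, Mul(-1, -120))) = Add(-2, Add(49, 120)) = Add(-2, 169) = 167)
Function('c')(s) = Mul(-72, Pow(s, -1)) (Function('c')(s) = Mul(Add(-10, -134), Pow(Add(s, s), -1)) = Mul(-144, Pow(Mul(2, s), -1)) = Mul(-144, Mul(Rational(1, 2), Pow(s, -1))) = Mul(-72, Pow(s, -1)))
Pow(Function('c')(P), -1) = Pow(Mul(-72, Pow(167, -1)), -1) = Pow(Mul(-72, Rational(1, 167)), -1) = Pow(Rational(-72, 167), -1) = Rational(-167, 72)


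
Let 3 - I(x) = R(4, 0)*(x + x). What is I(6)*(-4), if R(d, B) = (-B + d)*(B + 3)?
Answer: 564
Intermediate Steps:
R(d, B) = (3 + B)*(d - B) (R(d, B) = (d - B)*(3 + B) = (3 + B)*(d - B))
I(x) = 3 - 24*x (I(x) = 3 - (-1*0² - 3*0 + 3*4 + 0*4)*(x + x) = 3 - (-1*0 + 0 + 12 + 0)*2*x = 3 - (0 + 0 + 12 + 0)*2*x = 3 - 12*2*x = 3 - 24*x)
I(6)*(-4) = (3 - 24*6)*(-4) = (3 - 144)*(-4) = -141*(-4) = 564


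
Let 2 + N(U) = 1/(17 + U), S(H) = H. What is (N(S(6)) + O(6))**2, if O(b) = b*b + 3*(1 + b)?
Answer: 1602756/529 ≈ 3029.8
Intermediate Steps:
O(b) = 3 + b**2 + 3*b (O(b) = b**2 + (3 + 3*b) = 3 + b**2 + 3*b)
N(U) = -2 + 1/(17 + U)
(N(S(6)) + O(6))**2 = ((-33 - 2*6)/(17 + 6) + (3 + 6**2 + 3*6))**2 = ((-33 - 12)/23 + (3 + 36 + 18))**2 = ((1/23)*(-45) + 57)**2 = (-45/23 + 57)**2 = (1266/23)**2 = 1602756/529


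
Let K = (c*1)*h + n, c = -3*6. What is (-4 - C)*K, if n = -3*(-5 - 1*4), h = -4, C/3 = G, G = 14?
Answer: -4554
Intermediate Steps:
c = -18
C = 42 (C = 3*14 = 42)
n = 27 (n = -3*(-5 - 4) = -3*(-9) = 27)
K = 99 (K = -18*1*(-4) + 27 = -18*(-4) + 27 = 72 + 27 = 99)
(-4 - C)*K = (-4 - 1*42)*99 = (-4 - 42)*99 = -46*99 = -4554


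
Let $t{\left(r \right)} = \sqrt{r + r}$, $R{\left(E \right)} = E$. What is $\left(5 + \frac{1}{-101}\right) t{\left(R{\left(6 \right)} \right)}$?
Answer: $\frac{1008 \sqrt{3}}{101} \approx 17.286$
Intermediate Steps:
$t{\left(r \right)} = \sqrt{2} \sqrt{r}$ ($t{\left(r \right)} = \sqrt{2 r} = \sqrt{2} \sqrt{r}$)
$\left(5 + \frac{1}{-101}\right) t{\left(R{\left(6 \right)} \right)} = \left(5 + \frac{1}{-101}\right) \sqrt{2} \sqrt{6} = \left(5 - \frac{1}{101}\right) 2 \sqrt{3} = \frac{504 \cdot 2 \sqrt{3}}{101} = \frac{1008 \sqrt{3}}{101}$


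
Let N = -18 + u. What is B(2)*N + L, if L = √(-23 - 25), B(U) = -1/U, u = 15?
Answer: 3/2 + 4*I*√3 ≈ 1.5 + 6.9282*I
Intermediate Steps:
N = -3 (N = -18 + 15 = -3)
L = 4*I*√3 (L = √(-48) = 4*I*√3 ≈ 6.9282*I)
B(2)*N + L = -1/2*(-3) + 4*I*√3 = -1*½*(-3) + 4*I*√3 = -½*(-3) + 4*I*√3 = 3/2 + 4*I*√3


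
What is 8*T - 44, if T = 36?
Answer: 244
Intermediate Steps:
8*T - 44 = 8*36 - 44 = 288 - 44 = 244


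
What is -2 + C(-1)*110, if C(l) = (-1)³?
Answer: -112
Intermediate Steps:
C(l) = -1
-2 + C(-1)*110 = -2 - 1*110 = -2 - 110 = -112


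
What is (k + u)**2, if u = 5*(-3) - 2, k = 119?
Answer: 10404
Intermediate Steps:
u = -17 (u = -15 - 2 = -17)
(k + u)**2 = (119 - 17)**2 = 102**2 = 10404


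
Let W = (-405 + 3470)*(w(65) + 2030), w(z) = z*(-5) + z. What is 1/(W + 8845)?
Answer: 1/5433895 ≈ 1.8403e-7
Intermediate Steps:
w(z) = -4*z (w(z) = -5*z + z = -4*z)
W = 5425050 (W = (-405 + 3470)*(-4*65 + 2030) = 3065*(-260 + 2030) = 3065*1770 = 5425050)
1/(W + 8845) = 1/(5425050 + 8845) = 1/5433895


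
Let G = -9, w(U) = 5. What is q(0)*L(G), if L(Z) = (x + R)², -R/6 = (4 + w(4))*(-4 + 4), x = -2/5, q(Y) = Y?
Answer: 0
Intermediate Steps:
x = -⅖ (x = -2*⅕ = -⅖ ≈ -0.40000)
R = 0 (R = -6*(4 + 5)*(-4 + 4) = -54*0 = -6*0 = 0)
L(Z) = 4/25 (L(Z) = (-⅖ + 0)² = (-⅖)² = 4/25)
q(0)*L(G) = 0*(4/25) = 0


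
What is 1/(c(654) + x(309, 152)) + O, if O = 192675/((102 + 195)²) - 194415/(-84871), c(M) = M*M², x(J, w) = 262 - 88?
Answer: 1041255951967796791/232682233353599898 ≈ 4.4750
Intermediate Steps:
x(J, w) = 174
c(M) = M³
O = 11167224220/2495462013 (O = 192675/(297²) - 194415*(-1/84871) = 192675/88209 + 194415/84871 = 192675*(1/88209) + 194415/84871 = 64225/29403 + 194415/84871 = 11167224220/2495462013 ≈ 4.4750)
1/(c(654) + x(309, 152)) + O = 1/(654³ + 174) + 11167224220/2495462013 = 1/(279726264 + 174) + 11167224220/2495462013 = 1/279726438 + 11167224220/2495462013 = 1041255951967796791/232682233353599898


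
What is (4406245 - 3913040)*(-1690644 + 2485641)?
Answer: 392096495385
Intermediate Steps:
(4406245 - 3913040)*(-1690644 + 2485641) = 493205*794997 = 392096495385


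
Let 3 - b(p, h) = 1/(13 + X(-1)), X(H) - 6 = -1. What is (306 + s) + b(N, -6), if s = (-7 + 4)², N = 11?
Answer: 5723/18 ≈ 317.94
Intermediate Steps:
X(H) = 5 (X(H) = 6 - 1 = 5)
s = 9 (s = (-3)² = 9)
b(p, h) = 53/18 (b(p, h) = 3 - 1/(13 + 5) = 3 - 1/18 = 53/18)
(306 + s) + b(N, -6) = (306 + 9) + 53/18 = 315 + 53/18 = 5723/18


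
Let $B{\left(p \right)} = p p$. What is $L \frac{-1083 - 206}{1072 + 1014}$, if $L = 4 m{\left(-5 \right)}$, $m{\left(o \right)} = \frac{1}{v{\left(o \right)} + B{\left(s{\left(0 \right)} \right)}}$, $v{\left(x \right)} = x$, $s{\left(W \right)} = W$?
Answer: $\frac{2578}{5215} \approx 0.49434$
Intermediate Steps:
$B{\left(p \right)} = p^{2}$
$m{\left(o \right)} = \frac{1}{o}$ ($m{\left(o \right)} = \frac{1}{o + 0^{2}} = \frac{1}{o + 0} = \frac{1}{o}$)
$L = - \frac{4}{5}$ ($L = \frac{4}{-5} = 4 \left(- \frac{1}{5}\right) = - \frac{4}{5} \approx -0.8$)
$L \frac{-1083 - 206}{1072 + 1014} = - \frac{4 \frac{-1083 - 206}{1072 + 1014}}{5} = - \frac{4 \left(- \frac{1289}{2086}\right)}{5} = - \frac{4 \left(\left(-1289\right) \frac{1}{2086}\right)}{5} = \left(- \frac{4}{5}\right) \left(- \frac{1289}{2086}\right) = \frac{2578}{5215}$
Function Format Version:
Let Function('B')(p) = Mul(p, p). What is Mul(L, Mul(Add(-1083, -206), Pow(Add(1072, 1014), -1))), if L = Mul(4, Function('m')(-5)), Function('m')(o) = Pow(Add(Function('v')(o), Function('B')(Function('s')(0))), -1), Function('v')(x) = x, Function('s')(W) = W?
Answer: Rational(2578, 5215) ≈ 0.49434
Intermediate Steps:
Function('B')(p) = Pow(p, 2)
Function('m')(o) = Pow(o, -1) (Function('m')(o) = Pow(Add(o, Pow(0, 2)), -1) = Pow(Add(o, 0), -1) = Pow(o, -1))
L = Rational(-4, 5) (L = Mul(4, Pow(-5, -1)) = Mul(4, Rational(-1, 5)) = Rational(-4, 5) ≈ -0.80000)
Mul(L, Mul(Add(-1083, -206), Pow(Add(1072, 1014), -1))) = Mul(Rational(-4, 5), Mul(Add(-1083, -206), Pow(Add(1072, 1014), -1))) = Mul(Rational(-4, 5), Mul(-1289, Pow(2086, -1))) = Mul(Rational(-4, 5), Mul(-1289, Rational(1, 2086))) = Mul(Rational(-4, 5), Rational(-1289, 2086)) = Rational(2578, 5215)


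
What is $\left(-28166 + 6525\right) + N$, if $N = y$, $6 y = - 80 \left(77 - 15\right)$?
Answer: $- \frac{67403}{3} \approx -22468.0$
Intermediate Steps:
$y = - \frac{2480}{3}$ ($y = \frac{\left(-80\right) \left(77 - 15\right)}{6} = \frac{\left(-80\right) 62}{6} = \frac{1}{6} \left(-4960\right) = - \frac{2480}{3} \approx -826.67$)
$N = - \frac{2480}{3} \approx -826.67$
$\left(-28166 + 6525\right) + N = \left(-28166 + 6525\right) - \frac{2480}{3} = -21641 - \frac{2480}{3} = - \frac{67403}{3}$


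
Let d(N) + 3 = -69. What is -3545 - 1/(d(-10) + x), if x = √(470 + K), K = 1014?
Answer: -3279107/925 + √371/1850 ≈ -3545.0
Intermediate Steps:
d(N) = -72 (d(N) = -3 - 69 = -72)
x = 2*√371 (x = √(470 + 1014) = √1484 = 2*√371 ≈ 38.523)
-3545 - 1/(d(-10) + x) = -3545 - 1/(-72 + 2*√371)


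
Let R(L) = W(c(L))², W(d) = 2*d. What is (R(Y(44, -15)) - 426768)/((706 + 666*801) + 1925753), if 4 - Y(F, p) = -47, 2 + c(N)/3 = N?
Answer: -113444/819975 ≈ -0.13835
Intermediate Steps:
c(N) = -6 + 3*N
Y(F, p) = 51 (Y(F, p) = 4 - 1*(-47) = 4 + 47 = 51)
R(L) = (-12 + 6*L)² (R(L) = (2*(-6 + 3*L))² = (-12 + 6*L)²)
(R(Y(44, -15)) - 426768)/((706 + 666*801) + 1925753) = (36*(-2 + 51)² - 426768)/((706 + 666*801) + 1925753) = (36*49² - 426768)/((706 + 533466) + 1925753) = (36*2401 - 426768)/(534172 + 1925753) = (86436 - 426768)/2459925 = -340332*1/2459925 = -113444/819975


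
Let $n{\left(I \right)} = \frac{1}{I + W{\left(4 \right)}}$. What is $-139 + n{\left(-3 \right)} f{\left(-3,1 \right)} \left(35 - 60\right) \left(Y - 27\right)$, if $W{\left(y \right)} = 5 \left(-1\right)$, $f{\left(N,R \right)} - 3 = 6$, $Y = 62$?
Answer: $\frac{6763}{8} \approx 845.38$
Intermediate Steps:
$f{\left(N,R \right)} = 9$ ($f{\left(N,R \right)} = 3 + 6 = 9$)
$W{\left(y \right)} = -5$
$n{\left(I \right)} = \frac{1}{-5 + I}$ ($n{\left(I \right)} = \frac{1}{I - 5} = \frac{1}{-5 + I}$)
$-139 + n{\left(-3 \right)} f{\left(-3,1 \right)} \left(35 - 60\right) \left(Y - 27\right) = -139 + \frac{1}{-5 - 3} \cdot 9 \left(35 - 60\right) \left(62 - 27\right) = -139 + \frac{1}{-8} \cdot 9 \left(\left(-25\right) 35\right) = -139 + \left(- \frac{1}{8}\right) 9 \left(-875\right) = -139 - - \frac{7875}{8} = -139 + \frac{7875}{8} = \frac{6763}{8}$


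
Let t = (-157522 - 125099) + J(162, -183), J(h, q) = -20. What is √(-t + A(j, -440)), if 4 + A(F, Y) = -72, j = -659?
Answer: √282565 ≈ 531.57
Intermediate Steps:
A(F, Y) = -76 (A(F, Y) = -4 - 72 = -76)
t = -282641 (t = (-157522 - 125099) - 20 = -282621 - 20 = -282641)
√(-t + A(j, -440)) = √(-1*(-282641) - 76) = √(282641 - 76) = √282565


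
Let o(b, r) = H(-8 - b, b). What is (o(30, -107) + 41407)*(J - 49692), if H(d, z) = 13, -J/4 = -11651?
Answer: -127904960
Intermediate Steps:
J = 46604 (J = -4*(-11651) = 46604)
o(b, r) = 13
(o(30, -107) + 41407)*(J - 49692) = (13 + 41407)*(46604 - 49692) = 41420*(-3088) = -127904960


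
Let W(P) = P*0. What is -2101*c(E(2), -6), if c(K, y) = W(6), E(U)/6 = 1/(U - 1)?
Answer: 0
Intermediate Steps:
W(P) = 0
E(U) = 6/(-1 + U) (E(U) = 6/(U - 1) = 6/(-1 + U))
c(K, y) = 0
-2101*c(E(2), -6) = -2101*0 = 0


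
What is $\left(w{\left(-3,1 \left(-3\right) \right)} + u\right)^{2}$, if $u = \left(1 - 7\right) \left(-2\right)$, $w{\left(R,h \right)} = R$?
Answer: $81$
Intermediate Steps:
$u = 12$ ($u = \left(1 - 7\right) \left(-2\right) = \left(-6\right) \left(-2\right) = 12$)
$\left(w{\left(-3,1 \left(-3\right) \right)} + u\right)^{2} = \left(-3 + 12\right)^{2} = 9^{2} = 81$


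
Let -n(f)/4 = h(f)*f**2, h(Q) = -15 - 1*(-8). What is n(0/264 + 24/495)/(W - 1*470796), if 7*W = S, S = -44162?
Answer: -6272/45462129075 ≈ -1.3796e-7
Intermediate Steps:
h(Q) = -7 (h(Q) = -15 + 8 = -7)
n(f) = 28*f**2 (n(f) = -(-28)*f**2 = 28*f**2)
W = -44162/7 (W = (1/7)*(-44162) = -44162/7 ≈ -6308.9)
n(0/264 + 24/495)/(W - 1*470796) = (28*(0/264 + 24/495)**2)/(-44162/7 - 1*470796) = (28*(0*(1/264) + 24*(1/495))**2)/(-44162/7 - 470796) = (28*(0 + 8/165)**2)/(-3339734/7) = (28*(8/165)**2)*(-7/3339734) = (28*(64/27225))*(-7/3339734) = (1792/27225)*(-7/3339734) = -6272/45462129075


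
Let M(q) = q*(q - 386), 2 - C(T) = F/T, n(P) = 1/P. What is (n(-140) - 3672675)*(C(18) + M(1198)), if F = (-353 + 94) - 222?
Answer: -1800688977428597/504 ≈ -3.5728e+12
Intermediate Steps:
F = -481 (F = -259 - 222 = -481)
C(T) = 2 + 481/T (C(T) = 2 - (-481)/T = 2 + 481/T)
M(q) = q*(-386 + q)
(n(-140) - 3672675)*(C(18) + M(1198)) = (1/(-140) - 3672675)*((2 + 481/18) + 1198*(-386 + 1198)) = (-1/140 - 3672675)*((2 + 481*(1/18)) + 1198*812) = -514174501*((2 + 481/18) + 972776)/140 = -514174501*(517/18 + 972776)/140 = -514174501/140*17510485/18 = -1800688977428597/504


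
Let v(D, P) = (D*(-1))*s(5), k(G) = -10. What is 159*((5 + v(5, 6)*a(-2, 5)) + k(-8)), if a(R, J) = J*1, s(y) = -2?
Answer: 7155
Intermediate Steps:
v(D, P) = 2*D (v(D, P) = (D*(-1))*(-2) = -D*(-2) = 2*D)
a(R, J) = J
159*((5 + v(5, 6)*a(-2, 5)) + k(-8)) = 159*((5 + (2*5)*5) - 10) = 159*((5 + 10*5) - 10) = 159*((5 + 50) - 10) = 159*(55 - 10) = 159*45 = 7155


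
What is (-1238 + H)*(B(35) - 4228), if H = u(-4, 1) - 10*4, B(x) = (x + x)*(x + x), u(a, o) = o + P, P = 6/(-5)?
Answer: -4294752/5 ≈ -8.5895e+5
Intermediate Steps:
P = -6/5 (P = 6*(-1/5) = -6/5 ≈ -1.2000)
u(a, o) = -6/5 + o (u(a, o) = o - 6/5 = -6/5 + o)
B(x) = 4*x**2 (B(x) = (2*x)*(2*x) = 4*x**2)
H = -201/5 (H = (-6/5 + 1) - 10*4 = -1/5 - 40 = -201/5 ≈ -40.200)
(-1238 + H)*(B(35) - 4228) = (-1238 - 201/5)*(4*35**2 - 4228) = -6391*(4*1225 - 4228)/5 = -6391*(4900 - 4228)/5 = -6391/5*672 = -4294752/5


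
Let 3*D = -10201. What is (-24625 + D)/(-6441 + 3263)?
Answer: 42038/4767 ≈ 8.8185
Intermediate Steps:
D = -10201/3 (D = (⅓)*(-10201) = -10201/3 ≈ -3400.3)
(-24625 + D)/(-6441 + 3263) = (-24625 - 10201/3)/(-6441 + 3263) = -84076/3/(-3178) = -84076/3*(-1/3178) = 42038/4767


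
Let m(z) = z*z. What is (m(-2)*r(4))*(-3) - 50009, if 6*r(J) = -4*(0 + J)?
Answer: -49977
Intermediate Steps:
m(z) = z**2
r(J) = -2*J/3 (r(J) = (-4*(0 + J))/6 = (-4*J)/6 = -2*J/3)
(m(-2)*r(4))*(-3) - 50009 = ((-2)**2*(-2/3*4))*(-3) - 50009 = (4*(-8/3))*(-3) - 50009 = -32/3*(-3) - 50009 = 32 - 50009 = -49977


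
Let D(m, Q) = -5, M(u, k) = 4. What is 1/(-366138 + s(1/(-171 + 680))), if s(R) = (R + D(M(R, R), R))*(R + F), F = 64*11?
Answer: -259081/95771008506 ≈ -2.7052e-6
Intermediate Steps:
F = 704
s(R) = (-5 + R)*(704 + R) (s(R) = (R - 5)*(R + 704) = (-5 + R)*(704 + R))
1/(-366138 + s(1/(-171 + 680))) = 1/(-366138 + (-3520 + (1/(-171 + 680))**2 + 699/(-171 + 680))) = 1/(-366138 + (-3520 + (1/509)**2 + 699/509)) = 1/(-366138 + (-3520 + (1/509)**2 + 699*(1/509))) = 1/(-366138 + (-3520 + 1/259081 + 699/509)) = 1/(-366138 - 911609328/259081) = 1/(-95771008506/259081) = -259081/95771008506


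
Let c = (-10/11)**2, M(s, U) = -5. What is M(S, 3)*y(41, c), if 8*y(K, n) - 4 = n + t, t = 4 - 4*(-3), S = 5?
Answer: -1575/121 ≈ -13.017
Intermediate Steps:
c = 100/121 (c = (-10*1/11)**2 = (-10/11)**2 = 100/121 ≈ 0.82645)
t = 16 (t = 4 + 12 = 16)
y(K, n) = 5/2 + n/8 (y(K, n) = 1/2 + (n + 16)/8 = 1/2 + (16 + n)/8 = 1/2 + (2 + n/8) = 5/2 + n/8)
M(S, 3)*y(41, c) = -5*(5/2 + (1/8)*(100/121)) = -5*(5/2 + 25/242) = -5*315/121 = -1575/121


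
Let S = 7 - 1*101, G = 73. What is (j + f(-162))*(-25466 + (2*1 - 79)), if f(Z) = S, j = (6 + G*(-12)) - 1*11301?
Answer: 313284895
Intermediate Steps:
S = -94 (S = 7 - 101 = -94)
j = -12171 (j = (6 + 73*(-12)) - 1*11301 = (6 - 876) - 11301 = -870 - 11301 = -12171)
f(Z) = -94
(j + f(-162))*(-25466 + (2*1 - 79)) = (-12171 - 94)*(-25466 + (2*1 - 79)) = -12265*(-25466 + (2 - 79)) = -12265*(-25466 - 77) = -12265*(-25543) = 313284895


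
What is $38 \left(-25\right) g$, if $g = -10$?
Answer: $9500$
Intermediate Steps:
$38 \left(-25\right) g = 38 \left(-25\right) \left(-10\right) = \left(-950\right) \left(-10\right) = 9500$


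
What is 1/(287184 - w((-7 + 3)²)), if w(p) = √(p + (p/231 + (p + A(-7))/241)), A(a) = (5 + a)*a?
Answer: 7993910232/2295723115615927 + √50188631262/4591446231231854 ≈ 3.4821e-6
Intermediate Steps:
A(a) = a*(5 + a)
w(p) = √(14/241 + 56143*p/55671) (w(p) = √(p + (p/231 + (p - 7*(5 - 7))/241)) = √(p + (p*(1/231) + (p - 7*(-2))*(1/241))) = √(p + (p/231 + (p + 14)*(1/241))) = √(p + (p/231 + (14 + p)*(1/241))) = √(p + (p/231 + (14/241 + p/241))) = √(p + (14/241 + 472*p/55671)) = √(14/241 + 56143*p/55671))
1/(287184 - w((-7 + 3)²)) = 1/(287184 - √(180040014 + 3125536953*(-7 + 3)²)/55671) = 1/(287184 - √(180040014 + 3125536953*(-4)²)/55671) = 1/(287184 - √(180040014 + 3125536953*16)/55671) = 1/(287184 - √(180040014 + 50008591248)/55671) = 1/(287184 - √50188631262/55671)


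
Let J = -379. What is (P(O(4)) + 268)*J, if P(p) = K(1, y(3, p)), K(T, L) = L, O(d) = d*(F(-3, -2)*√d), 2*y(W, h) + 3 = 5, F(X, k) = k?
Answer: -101951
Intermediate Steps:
y(W, h) = 1 (y(W, h) = -3/2 + (½)*5 = -3/2 + 5/2 = 1)
O(d) = -2*d^(3/2) (O(d) = d*(-2*√d) = -2*d^(3/2))
P(p) = 1
(P(O(4)) + 268)*J = (1 + 268)*(-379) = 269*(-379) = -101951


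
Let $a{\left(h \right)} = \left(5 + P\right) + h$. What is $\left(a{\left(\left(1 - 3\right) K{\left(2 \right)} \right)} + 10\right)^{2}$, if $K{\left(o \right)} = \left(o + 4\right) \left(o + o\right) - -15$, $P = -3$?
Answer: $4356$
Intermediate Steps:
$K{\left(o \right)} = 15 + 2 o \left(4 + o\right)$ ($K{\left(o \right)} = \left(4 + o\right) 2 o + 15 = 2 o \left(4 + o\right) + 15 = 15 + 2 o \left(4 + o\right)$)
$a{\left(h \right)} = 2 + h$ ($a{\left(h \right)} = \left(5 - 3\right) + h = 2 + h$)
$\left(a{\left(\left(1 - 3\right) K{\left(2 \right)} \right)} + 10\right)^{2} = \left(\left(2 + \left(1 - 3\right) \left(15 + 2 \cdot 2^{2} + 8 \cdot 2\right)\right) + 10\right)^{2} = \left(\left(2 - 2 \left(15 + 2 \cdot 4 + 16\right)\right) + 10\right)^{2} = \left(\left(2 - 2 \left(15 + 8 + 16\right)\right) + 10\right)^{2} = \left(\left(2 - 78\right) + 10\right)^{2} = \left(-76 + 10\right)^{2} = \left(-66\right)^{2} = 4356$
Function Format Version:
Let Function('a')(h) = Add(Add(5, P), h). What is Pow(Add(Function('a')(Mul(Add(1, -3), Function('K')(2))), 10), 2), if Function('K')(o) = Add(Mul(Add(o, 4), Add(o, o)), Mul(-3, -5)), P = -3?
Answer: 4356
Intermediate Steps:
Function('K')(o) = Add(15, Mul(2, o, Add(4, o))) (Function('K')(o) = Add(Mul(Add(4, o), Mul(2, o)), 15) = Add(Mul(2, o, Add(4, o)), 15) = Add(15, Mul(2, o, Add(4, o))))
Function('a')(h) = Add(2, h) (Function('a')(h) = Add(Add(5, -3), h) = Add(2, h))
Pow(Add(Function('a')(Mul(Add(1, -3), Function('K')(2))), 10), 2) = Pow(Add(Add(2, Mul(Add(1, -3), Add(15, Mul(2, Pow(2, 2)), Mul(8, 2)))), 10), 2) = Pow(Add(Add(2, Mul(-2, Add(15, Mul(2, 4), 16))), 10), 2) = Pow(Add(Add(2, Mul(-2, Add(15, 8, 16))), 10), 2) = Pow(Add(Add(2, Mul(-2, 39)), 10), 2) = Pow(Add(Add(2, -78), 10), 2) = Pow(Add(-76, 10), 2) = Pow(-66, 2) = 4356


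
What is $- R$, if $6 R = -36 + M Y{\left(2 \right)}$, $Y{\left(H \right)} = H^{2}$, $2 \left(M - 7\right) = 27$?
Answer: $- \frac{23}{3} \approx -7.6667$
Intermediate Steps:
$M = \frac{41}{2}$ ($M = 7 + \frac{1}{2} \cdot 27 = 7 + \frac{27}{2} = \frac{41}{2} \approx 20.5$)
$R = \frac{23}{3}$ ($R = \frac{-36 + \frac{41 \cdot 2^{2}}{2}}{6} = \frac{-36 + \frac{41}{2} \cdot 4}{6} = \frac{-36 + 82}{6} = \frac{1}{6} \cdot 46 = \frac{23}{3} \approx 7.6667$)
$- R = \left(-1\right) \frac{23}{3} = - \frac{23}{3}$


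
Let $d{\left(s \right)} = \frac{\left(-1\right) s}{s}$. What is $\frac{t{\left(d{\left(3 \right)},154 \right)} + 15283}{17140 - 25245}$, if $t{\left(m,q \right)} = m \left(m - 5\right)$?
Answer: $- \frac{15289}{8105} \approx -1.8864$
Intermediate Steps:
$d{\left(s \right)} = -1$
$t{\left(m,q \right)} = m \left(-5 + m\right)$
$\frac{t{\left(d{\left(3 \right)},154 \right)} + 15283}{17140 - 25245} = \frac{- (-5 - 1) + 15283}{17140 - 25245} = \frac{\left(-1\right) \left(-6\right) + 15283}{-8105} = \left(6 + 15283\right) \left(- \frac{1}{8105}\right) = 15289 \left(- \frac{1}{8105}\right) = - \frac{15289}{8105}$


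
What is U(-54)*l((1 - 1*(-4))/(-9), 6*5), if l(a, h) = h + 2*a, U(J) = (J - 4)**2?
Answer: 874640/9 ≈ 97182.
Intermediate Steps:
U(J) = (-4 + J)**2
U(-54)*l((1 - 1*(-4))/(-9), 6*5) = (-4 - 54)**2*(6*5 + 2*((1 - 1*(-4))/(-9))) = (-58)**2*(30 + 2*((1 + 4)*(-1/9))) = 3364*(30 + 2*(5*(-1/9))) = 3364*(30 + 2*(-5/9)) = 3364*(30 - 10/9) = 3364*(260/9) = 874640/9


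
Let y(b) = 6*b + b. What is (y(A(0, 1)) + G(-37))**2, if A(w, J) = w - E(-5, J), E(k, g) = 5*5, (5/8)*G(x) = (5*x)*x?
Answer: 116143729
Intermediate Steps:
G(x) = 8*x**2 (G(x) = 8*((5*x)*x)/5 = 8*(5*x**2)/5 = 8*x**2)
E(k, g) = 25
A(w, J) = -25 + w (A(w, J) = w - 1*25 = w - 25 = -25 + w)
y(b) = 7*b
(y(A(0, 1)) + G(-37))**2 = (7*(-25 + 0) + 8*(-37)**2)**2 = (7*(-25) + 8*1369)**2 = (-175 + 10952)**2 = 10777**2 = 116143729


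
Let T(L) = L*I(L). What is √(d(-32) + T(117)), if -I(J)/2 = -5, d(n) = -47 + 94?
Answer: √1217 ≈ 34.885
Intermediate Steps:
d(n) = 47
I(J) = 10 (I(J) = -2*(-5) = 10)
T(L) = 10*L (T(L) = L*10 = 10*L)
√(d(-32) + T(117)) = √(47 + 10*117) = √(47 + 1170) = √1217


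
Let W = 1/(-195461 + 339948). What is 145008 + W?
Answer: 20951770897/144487 ≈ 1.4501e+5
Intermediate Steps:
W = 1/144487 ≈ 6.9210e-6
145008 + W = 145008 + 1/144487 = 20951770897/144487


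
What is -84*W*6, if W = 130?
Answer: -65520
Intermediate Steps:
-84*W*6 = -10920*6 = -84*780 = -65520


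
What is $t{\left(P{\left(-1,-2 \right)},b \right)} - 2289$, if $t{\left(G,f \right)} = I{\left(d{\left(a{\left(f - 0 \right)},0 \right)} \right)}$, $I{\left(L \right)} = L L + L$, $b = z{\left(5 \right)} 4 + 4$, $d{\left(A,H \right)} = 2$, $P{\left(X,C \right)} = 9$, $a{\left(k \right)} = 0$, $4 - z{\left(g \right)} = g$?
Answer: $-2283$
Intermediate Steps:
$z{\left(g \right)} = 4 - g$
$b = 0$ ($b = \left(4 - 5\right) 4 + 4 = \left(-1\right) 4 + 4 = -4 + 4 = 0$)
$I{\left(L \right)} = L + L^{2}$ ($I{\left(L \right)} = L^{2} + L = L + L^{2}$)
$t{\left(G,f \right)} = 6$ ($t{\left(G,f \right)} = 2 \left(1 + 2\right) = 2 \cdot 3 = 6$)
$t{\left(P{\left(-1,-2 \right)},b \right)} - 2289 = 6 - 2289 = -2283$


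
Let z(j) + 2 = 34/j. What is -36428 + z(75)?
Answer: -2732216/75 ≈ -36430.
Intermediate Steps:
z(j) = -2 + 34/j
-36428 + z(75) = -36428 + (-2 + 34/75) = -36428 - 116/75 = -2732216/75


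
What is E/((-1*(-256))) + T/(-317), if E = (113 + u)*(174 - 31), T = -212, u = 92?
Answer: 9347127/81152 ≈ 115.18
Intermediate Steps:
E = 29315 (E = (113 + 92)*(174 - 31) = 205*143 = 29315)
E/((-1*(-256))) + T/(-317) = 29315/((-1*(-256))) - 212/(-317) = 29315/256 - 212*(-1/317) = 29315*(1/256) + 212/317 = 29315/256 + 212/317 = 9347127/81152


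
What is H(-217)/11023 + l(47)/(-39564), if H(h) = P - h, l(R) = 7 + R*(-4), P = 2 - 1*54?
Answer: 8523223/436113972 ≈ 0.019544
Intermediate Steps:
P = -52 (P = 2 - 54 = -52)
l(R) = 7 - 4*R
H(h) = -52 - h
H(-217)/11023 + l(47)/(-39564) = (-52 - 1*(-217))/11023 + (7 - 4*47)/(-39564) = (-52 + 217)*(1/11023) + (7 - 188)*(-1/39564) = 165*(1/11023) - 181*(-1/39564) = 165/11023 + 181/39564 = 8523223/436113972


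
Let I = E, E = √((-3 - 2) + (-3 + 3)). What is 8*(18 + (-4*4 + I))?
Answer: 16 + 8*I*√5 ≈ 16.0 + 17.889*I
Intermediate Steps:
E = I*√5 (E = √(-5 + 0) = √(-5) = I*√5 ≈ 2.2361*I)
I = I*√5 ≈ 2.2361*I
8*(18 + (-4*4 + I)) = 8*(18 + (-4*4 + I*√5)) = 8*(18 + (-16 + I*√5)) = 8*(2 + I*√5) = 16 + 8*I*√5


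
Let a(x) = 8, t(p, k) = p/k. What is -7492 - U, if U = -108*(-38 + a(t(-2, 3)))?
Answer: -10732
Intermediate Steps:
U = 3240 (U = -108*(-38 + 8) = -108*(-30) = 3240)
-7492 - U = -7492 - 1*3240 = -7492 - 3240 = -10732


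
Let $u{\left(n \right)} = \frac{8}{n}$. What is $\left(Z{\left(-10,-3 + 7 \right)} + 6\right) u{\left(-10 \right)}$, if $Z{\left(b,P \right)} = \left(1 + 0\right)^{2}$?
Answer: $- \frac{28}{5} \approx -5.6$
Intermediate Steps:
$Z{\left(b,P \right)} = 1$ ($Z{\left(b,P \right)} = 1^{2} = 1$)
$\left(Z{\left(-10,-3 + 7 \right)} + 6\right) u{\left(-10 \right)} = \left(1 + 6\right) \frac{8}{-10} = 7 \cdot 8 \left(- \frac{1}{10}\right) = 7 \left(- \frac{4}{5}\right) = - \frac{28}{5}$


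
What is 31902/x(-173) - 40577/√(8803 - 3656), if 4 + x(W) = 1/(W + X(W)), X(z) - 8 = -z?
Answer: -255216/31 - 40577*√5147/5147 ≈ -8798.4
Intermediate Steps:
X(z) = 8 - z
x(W) = -31/8 (x(W) = -4 + 1/(W + (8 - W)) = -4 + 1/8 = -4 + ⅛ = -31/8)
31902/x(-173) - 40577/√(8803 - 3656) = 31902/(-31/8) - 40577/√(8803 - 3656) = 31902*(-8/31) - 40577*√5147/5147 = -255216/31 - 40577*√5147/5147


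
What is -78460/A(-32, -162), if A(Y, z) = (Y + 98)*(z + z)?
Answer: 19615/5346 ≈ 3.6691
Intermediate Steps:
A(Y, z) = 2*z*(98 + Y) (A(Y, z) = (98 + Y)*(2*z) = 2*z*(98 + Y))
-78460/A(-32, -162) = -78460*(-1/(324*(98 - 32))) = -78460/(2*(-162)*66) = -78460/(-21384) = -78460*(-1/21384) = 19615/5346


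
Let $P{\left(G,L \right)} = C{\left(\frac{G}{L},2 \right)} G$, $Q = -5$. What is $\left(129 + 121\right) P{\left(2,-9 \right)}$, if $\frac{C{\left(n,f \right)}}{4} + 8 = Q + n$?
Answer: $- \frac{238000}{9} \approx -26444.0$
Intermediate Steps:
$C{\left(n,f \right)} = -52 + 4 n$ ($C{\left(n,f \right)} = -32 + 4 \left(-5 + n\right) = -32 + \left(-20 + 4 n\right) = -52 + 4 n$)
$P{\left(G,L \right)} = G \left(-52 + \frac{4 G}{L}\right)$ ($P{\left(G,L \right)} = \left(-52 + 4 \frac{G}{L}\right) G = \left(-52 + \frac{4 G}{L}\right) G = G \left(-52 + \frac{4 G}{L}\right)$)
$\left(129 + 121\right) P{\left(2,-9 \right)} = \left(129 + 121\right) 4 \cdot 2 \frac{1}{-9} \left(2 - -117\right) = 250 \cdot 4 \cdot 2 \left(- \frac{1}{9}\right) \left(2 + 117\right) = 250 \cdot 4 \cdot 2 \left(- \frac{1}{9}\right) 119 = 250 \left(- \frac{952}{9}\right) = - \frac{238000}{9}$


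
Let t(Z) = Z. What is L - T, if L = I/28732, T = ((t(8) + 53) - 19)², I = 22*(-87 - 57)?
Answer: -1151964/653 ≈ -1764.1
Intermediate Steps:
I = -3168 (I = 22*(-144) = -3168)
T = 1764 (T = ((8 + 53) - 19)² = (61 - 19)² = 42² = 1764)
L = -72/653 (L = -3168/28732 = -3168*1/28732 = -72/653 ≈ -0.11026)
L - T = -72/653 - 1*1764 = -72/653 - 1764 = -1151964/653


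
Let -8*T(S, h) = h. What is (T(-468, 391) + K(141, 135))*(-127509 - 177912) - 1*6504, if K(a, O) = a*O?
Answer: -46390142301/8 ≈ -5.7988e+9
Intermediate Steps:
K(a, O) = O*a
T(S, h) = -h/8
(T(-468, 391) + K(141, 135))*(-127509 - 177912) - 1*6504 = (-⅛*391 + 135*141)*(-127509 - 177912) - 1*6504 = (-391/8 + 19035)*(-305421) - 6504 = (151889/8)*(-305421) - 6504 = -46390090269/8 - 6504 = -46390142301/8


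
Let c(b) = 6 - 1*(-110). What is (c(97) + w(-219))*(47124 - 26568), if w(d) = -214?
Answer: -2014488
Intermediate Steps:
c(b) = 116 (c(b) = 6 + 110 = 116)
(c(97) + w(-219))*(47124 - 26568) = (116 - 214)*(47124 - 26568) = -98*20556 = -2014488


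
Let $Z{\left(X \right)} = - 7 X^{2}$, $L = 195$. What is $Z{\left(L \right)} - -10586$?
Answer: $-255589$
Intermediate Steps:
$Z{\left(L \right)} - -10586 = - 7 \cdot 195^{2} - -10586 = \left(-7\right) 38025 + 10586 = -266175 + 10586 = -255589$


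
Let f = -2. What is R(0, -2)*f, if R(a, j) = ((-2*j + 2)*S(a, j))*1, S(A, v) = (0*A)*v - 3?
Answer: 36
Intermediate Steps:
S(A, v) = -3 (S(A, v) = 0*v - 3 = 0 - 3 = -3)
R(a, j) = -6 + 6*j (R(a, j) = ((-2*j + 2)*(-3))*1 = ((2 - 2*j)*(-3))*1 = (-6 + 6*j)*1 = -6 + 6*j)
R(0, -2)*f = (-6 + 6*(-2))*(-2) = (-6 - 12)*(-2) = -18*(-2) = 36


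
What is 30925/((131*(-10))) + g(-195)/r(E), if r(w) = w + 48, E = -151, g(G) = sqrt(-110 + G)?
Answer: -6185/262 - I*sqrt(305)/103 ≈ -23.607 - 0.16956*I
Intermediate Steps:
r(w) = 48 + w
30925/((131*(-10))) + g(-195)/r(E) = 30925/((131*(-10))) + sqrt(-110 - 195)/(48 - 151) = 30925/(-1310) + sqrt(-305)/(-103) = 30925*(-1/1310) + (I*sqrt(305))*(-1/103) = -6185/262 - I*sqrt(305)/103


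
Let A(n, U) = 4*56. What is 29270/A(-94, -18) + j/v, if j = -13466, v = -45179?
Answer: 662702857/5060048 ≈ 130.97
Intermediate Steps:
A(n, U) = 224
29270/A(-94, -18) + j/v = 29270/224 - 13466/(-45179) = 29270*(1/224) - 13466*(-1/45179) = 14635/112 + 13466/45179 = 662702857/5060048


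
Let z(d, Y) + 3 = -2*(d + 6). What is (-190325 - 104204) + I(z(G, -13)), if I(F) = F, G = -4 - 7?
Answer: -294522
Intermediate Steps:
G = -11
z(d, Y) = -15 - 2*d (z(d, Y) = -3 - 2*(d + 6) = -3 - 2*(6 + d) = -3 + (-12 - 2*d) = -15 - 2*d)
(-190325 - 104204) + I(z(G, -13)) = (-190325 - 104204) + (-15 - 2*(-11)) = -294529 + (-15 + 22) = -294529 + 7 = -294522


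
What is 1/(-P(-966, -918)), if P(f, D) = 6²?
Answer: -1/36 ≈ -0.027778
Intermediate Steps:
P(f, D) = 36
1/(-P(-966, -918)) = 1/(-1*36) = 1/(-36) = -1/36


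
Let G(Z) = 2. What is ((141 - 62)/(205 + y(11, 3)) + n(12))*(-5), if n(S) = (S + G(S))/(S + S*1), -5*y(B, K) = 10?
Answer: -11845/2436 ≈ -4.8625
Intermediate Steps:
y(B, K) = -2 (y(B, K) = -⅕*10 = -2)
n(S) = (2 + S)/(2*S) (n(S) = (S + 2)/(S + S*1) = (2 + S)/(S + S) = (2 + S)/((2*S)) = (2 + S)*(1/(2*S)) = (2 + S)/(2*S))
((141 - 62)/(205 + y(11, 3)) + n(12))*(-5) = ((141 - 62)/(205 - 2) + (½)*(2 + 12)/12)*(-5) = (79/203 + (½)*(1/12)*14)*(-5) = (79*(1/203) + 7/12)*(-5) = (79/203 + 7/12)*(-5) = (2369/2436)*(-5) = -11845/2436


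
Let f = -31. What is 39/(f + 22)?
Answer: -13/3 ≈ -4.3333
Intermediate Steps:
39/(f + 22) = 39/(-31 + 22) = 39/(-9) = -1/9*39 = -13/3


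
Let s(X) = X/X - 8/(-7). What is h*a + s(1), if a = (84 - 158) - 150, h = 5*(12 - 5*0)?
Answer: -94065/7 ≈ -13438.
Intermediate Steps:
s(X) = 15/7 (s(X) = 1 - 8*(-⅐) = 1 + 8/7 = 15/7)
h = 60 (h = 5*(12 + 0) = 5*12 = 60)
a = -224 (a = -74 - 150 = -224)
h*a + s(1) = 60*(-224) + 15/7 = -13440 + 15/7 = -94065/7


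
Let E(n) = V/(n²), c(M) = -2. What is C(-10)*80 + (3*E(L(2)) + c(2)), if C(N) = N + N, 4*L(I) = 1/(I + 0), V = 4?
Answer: -834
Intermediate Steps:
L(I) = 1/(4*I) (L(I) = 1/(4*(I + 0)) = 1/(4*I))
E(n) = 4/n² (E(n) = 4/(n²) = 4/n²)
C(N) = 2*N
C(-10)*80 + (3*E(L(2)) + c(2)) = (2*(-10))*80 + (3*(4/((¼)/2)²) - 2) = -20*80 + (3*(4/((¼)*(½))²) - 2) = -1600 + (3*(4/8⁻²) - 2) = -1600 + (3*(4*64) - 2) = -1600 + (3*256 - 2) = -1600 + (768 - 2) = -1600 + 766 = -834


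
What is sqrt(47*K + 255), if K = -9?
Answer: 2*I*sqrt(42) ≈ 12.961*I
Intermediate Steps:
sqrt(47*K + 255) = sqrt(47*(-9) + 255) = sqrt(-423 + 255) = sqrt(-168) = 2*I*sqrt(42)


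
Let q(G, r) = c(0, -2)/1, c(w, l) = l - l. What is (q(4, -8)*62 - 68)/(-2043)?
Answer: 68/2043 ≈ 0.033284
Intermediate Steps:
c(w, l) = 0
q(G, r) = 0 (q(G, r) = 0/1 = 0*1 = 0)
(q(4, -8)*62 - 68)/(-2043) = (0*62 - 68)/(-2043) = (0 - 68)*(-1/2043) = -68*(-1/2043) = 68/2043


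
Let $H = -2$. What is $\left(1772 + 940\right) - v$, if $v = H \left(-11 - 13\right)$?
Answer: $2664$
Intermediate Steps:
$v = 48$ ($v = - 2 \left(-11 - 13\right) = \left(-2\right) \left(-24\right) = 48$)
$\left(1772 + 940\right) - v = \left(1772 + 940\right) - 48 = 2712 - 48 = 2664$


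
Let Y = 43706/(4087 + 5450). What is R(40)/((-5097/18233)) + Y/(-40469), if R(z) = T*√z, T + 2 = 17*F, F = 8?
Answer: -3362/29688681 - 4886444*√10/5097 ≈ -3031.6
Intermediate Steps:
T = 134 (T = -2 + 17*8 = -2 + 136 = 134)
Y = 43706/9537 ≈ 4.5828
R(z) = 134*√z
R(40)/((-5097/18233)) + Y/(-40469) = (134*√40)/((-5097/18233)) + (43706/9537)/(-40469) = (134*(2*√10))/((-5097*1/18233)) + (43706/9537)*(-1/40469) = (268*√10)/(-5097/18233) - 3362/29688681 = (268*√10)*(-18233/5097) - 3362/29688681 = -4886444*√10/5097 - 3362/29688681 = -3362/29688681 - 4886444*√10/5097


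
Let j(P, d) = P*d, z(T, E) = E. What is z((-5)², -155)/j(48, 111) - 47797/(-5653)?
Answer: 253786201/30119184 ≈ 8.4261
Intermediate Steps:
z((-5)², -155)/j(48, 111) - 47797/(-5653) = -155/(48*111) - 47797/(-5653) = -155/5328 - 47797*(-1/5653) = -155*1/5328 + 47797/5653 = -155/5328 + 47797/5653 = 253786201/30119184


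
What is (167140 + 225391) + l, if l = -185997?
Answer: 206534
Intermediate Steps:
(167140 + 225391) + l = (167140 + 225391) - 185997 = 392531 - 185997 = 206534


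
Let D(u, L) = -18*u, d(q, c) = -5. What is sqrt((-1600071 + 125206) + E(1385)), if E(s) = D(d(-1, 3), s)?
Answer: 5*I*sqrt(58991) ≈ 1214.4*I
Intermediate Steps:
E(s) = 90 (E(s) = -18*(-5) = 90)
sqrt((-1600071 + 125206) + E(1385)) = sqrt((-1600071 + 125206) + 90) = sqrt(-1474865 + 90) = sqrt(-1474775) = 5*I*sqrt(58991)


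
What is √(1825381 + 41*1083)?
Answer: 2*√467446 ≈ 1367.4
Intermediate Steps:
√(1825381 + 41*1083) = √(1825381 + 44403) = √1869784 = 2*√467446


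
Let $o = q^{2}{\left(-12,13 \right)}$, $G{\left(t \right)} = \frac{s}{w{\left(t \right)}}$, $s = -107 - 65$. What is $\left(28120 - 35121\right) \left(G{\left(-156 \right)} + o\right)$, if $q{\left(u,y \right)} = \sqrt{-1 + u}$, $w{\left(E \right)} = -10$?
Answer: $- \frac{147021}{5} \approx -29404.0$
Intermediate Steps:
$s = -172$
$G{\left(t \right)} = \frac{86}{5}$ ($G{\left(t \right)} = - \frac{172}{-10} = \left(-172\right) \left(- \frac{1}{10}\right) = \frac{86}{5}$)
$o = -13$ ($o = \left(\sqrt{-1 - 12}\right)^{2} = \left(\sqrt{-13}\right)^{2} = \left(i \sqrt{13}\right)^{2} = -13$)
$\left(28120 - 35121\right) \left(G{\left(-156 \right)} + o\right) = \left(28120 - 35121\right) \left(\frac{86}{5} - 13\right) = \left(-7001\right) \frac{21}{5} = - \frac{147021}{5}$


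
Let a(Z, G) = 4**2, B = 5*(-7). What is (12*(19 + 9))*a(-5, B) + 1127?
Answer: 6503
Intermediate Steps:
B = -35
a(Z, G) = 16
(12*(19 + 9))*a(-5, B) + 1127 = (12*(19 + 9))*16 + 1127 = (12*28)*16 + 1127 = 336*16 + 1127 = 5376 + 1127 = 6503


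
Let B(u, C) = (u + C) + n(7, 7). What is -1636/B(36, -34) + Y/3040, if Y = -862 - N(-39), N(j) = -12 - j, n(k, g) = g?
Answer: -4981441/27360 ≈ -182.07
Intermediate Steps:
Y = -889 (Y = -862 - (-12 - 1*(-39)) = -862 - (-12 + 39) = -862 - 1*27 = -862 - 27 = -889)
B(u, C) = 7 + C + u (B(u, C) = (u + C) + 7 = (C + u) + 7 = 7 + C + u)
-1636/B(36, -34) + Y/3040 = -1636/(7 - 34 + 36) - 889/3040 = -1636/9 - 889*1/3040 = -1636*⅑ - 889/3040 = -1636/9 - 889/3040 = -4981441/27360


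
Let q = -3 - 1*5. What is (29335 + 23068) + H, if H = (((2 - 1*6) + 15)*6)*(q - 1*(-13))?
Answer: 52733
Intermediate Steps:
q = -8 (q = -3 - 5 = -8)
H = 330 (H = (((2 - 1*6) + 15)*6)*(-8 - 1*(-13)) = (((2 - 6) + 15)*6)*(-8 + 13) = ((-4 + 15)*6)*5 = (11*6)*5 = 66*5 = 330)
(29335 + 23068) + H = (29335 + 23068) + 330 = 52403 + 330 = 52733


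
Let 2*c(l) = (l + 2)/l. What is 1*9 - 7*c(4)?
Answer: 15/4 ≈ 3.7500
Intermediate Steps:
c(l) = (2 + l)/(2*l) (c(l) = ((l + 2)/l)/2 = ((2 + l)/l)/2 = (2 + l)/(2*l))
1*9 - 7*c(4) = 1*9 - 7*(2 + 4)/(2*4) = 9 - 7*6/(2*4) = 9 - 7*¾ = 9 - 21/4 = 15/4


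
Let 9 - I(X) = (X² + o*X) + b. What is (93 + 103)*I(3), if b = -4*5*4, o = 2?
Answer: 14504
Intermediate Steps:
b = -80 (b = -20*4 = -80)
I(X) = 89 - X² - 2*X (I(X) = 9 - ((X² + 2*X) - 80) = 9 - (-80 + X² + 2*X) = 9 + (80 - X² - 2*X) = 89 - X² - 2*X)
(93 + 103)*I(3) = (93 + 103)*(89 - 1*3² - 2*3) = 196*(89 - 1*9 - 6) = 196*(89 - 9 - 6) = 196*74 = 14504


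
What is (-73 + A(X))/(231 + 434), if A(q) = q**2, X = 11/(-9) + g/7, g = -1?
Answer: -282341/2639385 ≈ -0.10697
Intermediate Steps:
X = -86/63 (X = 11/(-9) - 1/7 = 11*(-1/9) - 1*1/7 = -11/9 - 1/7 = -86/63 ≈ -1.3651)
(-73 + A(X))/(231 + 434) = (-73 + (-86/63)**2)/(231 + 434) = (-73 + 7396/3969)/665 = -282341/3969*1/665 = -282341/2639385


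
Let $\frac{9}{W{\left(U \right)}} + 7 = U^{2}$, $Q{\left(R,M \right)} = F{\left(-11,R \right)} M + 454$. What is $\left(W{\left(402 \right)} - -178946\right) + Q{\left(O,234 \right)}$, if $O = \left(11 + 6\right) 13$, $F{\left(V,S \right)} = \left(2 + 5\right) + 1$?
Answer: $\frac{29293011393}{161597} \approx 1.8127 \cdot 10^{5}$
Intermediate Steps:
$F{\left(V,S \right)} = 8$ ($F{\left(V,S \right)} = 7 + 1 = 8$)
$O = 221$ ($O = 17 \cdot 13 = 221$)
$Q{\left(R,M \right)} = 454 + 8 M$ ($Q{\left(R,M \right)} = 8 M + 454 = 454 + 8 M$)
$W{\left(U \right)} = \frac{9}{-7 + U^{2}}$
$\left(W{\left(402 \right)} - -178946\right) + Q{\left(O,234 \right)} = \left(\frac{9}{-7 + 402^{2}} - -178946\right) + \left(454 + 8 \cdot 234\right) = \left(\frac{9}{-7 + 161604} + 178946\right) + \left(454 + 1872\right) = \left(\frac{9}{161597} + 178946\right) + 2326 = \frac{28917136771}{161597} + 2326 = \frac{29293011393}{161597}$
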